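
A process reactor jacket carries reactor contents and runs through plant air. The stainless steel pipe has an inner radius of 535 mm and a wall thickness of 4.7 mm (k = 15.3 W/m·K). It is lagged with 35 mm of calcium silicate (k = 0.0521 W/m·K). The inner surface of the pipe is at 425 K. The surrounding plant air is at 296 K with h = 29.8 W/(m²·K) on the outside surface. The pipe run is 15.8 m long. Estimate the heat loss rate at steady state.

Per-layer cylindrical resistances, series-summed:
R_stainless steel pipe wall = ln(539.7/535)/(2π×15.3×15.8) = 5.759×10^-6 K/W
R_calcium silicate = ln(574.7/539.7)/(2π×0.0521×15.8) = 0.01215 K/W
R_outer film = 1/(h_o·2πr_oL) = 1/(29.8×2π×0.5747×15.8) = 5.882×10^-4 K/W
R_total = 0.01274 K/W
Q = ΔT/R_total = 129/0.01274

Q ≈ 10100 W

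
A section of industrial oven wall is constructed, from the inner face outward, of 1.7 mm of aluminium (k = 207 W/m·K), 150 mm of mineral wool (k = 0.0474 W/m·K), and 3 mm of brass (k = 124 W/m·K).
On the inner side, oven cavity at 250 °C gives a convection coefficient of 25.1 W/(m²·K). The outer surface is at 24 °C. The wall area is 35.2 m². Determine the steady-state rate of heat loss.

Using the resistance-network approach (series):
R_inner film = 1/(h_i·A) = 1/(25.1×35.2) = 0.001132 K/W
R_aluminium = L/(kA) = 0.0017/(207×35.2) = 2.333×10^-7 K/W
R_mineral wool = L/(kA) = 0.15/(0.0474×35.2) = 0.0899 K/W
R_brass = L/(kA) = 0.003/(124×35.2) = 6.873×10^-7 K/W
R_total = 0.09103 K/W
Q = ΔT / R_total = 226 / 0.09103

Q ≈ 2480 W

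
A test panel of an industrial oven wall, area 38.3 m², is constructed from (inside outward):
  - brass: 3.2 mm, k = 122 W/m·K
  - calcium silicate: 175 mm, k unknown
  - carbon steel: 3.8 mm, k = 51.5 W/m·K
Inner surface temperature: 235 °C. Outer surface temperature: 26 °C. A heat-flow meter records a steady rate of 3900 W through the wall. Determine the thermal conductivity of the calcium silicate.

k ≈ 0.0853 W/(m·K)

Treating each layer as a thermal resistance in series:
R_brass = L/(kA) = 0.0032/(122×38.3) = 6.848×10^-7 K/W
R_carbon steel = L/(kA) = 0.0038/(51.5×38.3) = 1.927×10^-6 K/W
Sum of known resistances R_other = 2.611×10^-6 K/W
Total R = ΔT/Q = 209/3900 = 0.05359 K/W
R_calcium silicate = R_total − R_other = 0.05359 K/W
k = L/(R·A) = 0.175/(0.05359×38.3)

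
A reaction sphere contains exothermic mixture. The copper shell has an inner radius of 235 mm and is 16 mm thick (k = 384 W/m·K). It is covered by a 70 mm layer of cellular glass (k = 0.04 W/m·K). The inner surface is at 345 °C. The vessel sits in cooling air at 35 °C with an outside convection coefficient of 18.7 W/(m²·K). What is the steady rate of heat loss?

Q ≈ 175 W

Spherical conduction: R = (1/r_in − 1/r_out)/(4πk) per layer; series-sum.
R_copper shell = (1/0.235 − 1/0.251)/(4π×384) = 5.621×10^-5 K/W
R_cellular glass = (1/0.251 − 1/0.321)/(4π×0.04) = 1.728 K/W
R_outer film = 1/(h·4πr_o²) = 1/(18.7×4π×0.321²) = 0.0413 K/W
R_total = 1.77 K/W
Q = ΔT/R_total = 310/1.77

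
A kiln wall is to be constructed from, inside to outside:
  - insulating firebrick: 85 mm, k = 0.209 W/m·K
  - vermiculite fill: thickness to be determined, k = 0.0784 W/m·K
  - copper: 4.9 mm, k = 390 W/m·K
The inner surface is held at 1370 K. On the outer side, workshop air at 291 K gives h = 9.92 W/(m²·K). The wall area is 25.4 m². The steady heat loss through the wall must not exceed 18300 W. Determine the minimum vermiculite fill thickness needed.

L ≈ 77.6 mm

Series thermal resistances:
R_insulating firebrick = L/(kA) = 0.085/(0.209×25.4) = 0.01601 K/W
R_copper = L/(kA) = 0.0049/(390×25.4) = 4.946×10^-7 K/W
R_outer film = 1/(h_o·A) = 1/(9.92×25.4) = 0.003969 K/W
Sum of the known resistances R_other = 0.01998 K/W
Required total resistance R_tot = ΔT/Q_allow = 1079/18300 = 0.05896 K/W
R_vermiculite fill = R_tot − R_other = 0.03898 K/W
L = R·k·A = 0.03898×0.0784×25.4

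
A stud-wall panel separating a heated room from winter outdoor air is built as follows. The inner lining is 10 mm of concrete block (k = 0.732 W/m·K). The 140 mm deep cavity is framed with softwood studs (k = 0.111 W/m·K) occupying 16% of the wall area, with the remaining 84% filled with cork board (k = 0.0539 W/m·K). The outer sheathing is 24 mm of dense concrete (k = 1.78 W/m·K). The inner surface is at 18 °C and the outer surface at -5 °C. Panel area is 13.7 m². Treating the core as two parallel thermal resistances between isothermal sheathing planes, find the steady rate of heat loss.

Sheathing layers in series; stud and cavity paths in parallel between them.
R_inner = 0.01/(0.732×13.7) = 9.972×10^-4 K/W
R_stud  = 0.14/(0.111×0.16×13.7) = 0.5754 K/W
R_cav   = 0.14/(0.0539×0.84×13.7) = 0.2257 K/W
1/R_core = 1/R_stud + 1/R_cav → R_core = 0.1621 K/W
R_outer = 0.024/(1.78×13.7) = 9.842×10^-4 K/W
R_total = 0.1641 K/W
Q = ΔT/R_total = 23/0.1641

Q ≈ 140 W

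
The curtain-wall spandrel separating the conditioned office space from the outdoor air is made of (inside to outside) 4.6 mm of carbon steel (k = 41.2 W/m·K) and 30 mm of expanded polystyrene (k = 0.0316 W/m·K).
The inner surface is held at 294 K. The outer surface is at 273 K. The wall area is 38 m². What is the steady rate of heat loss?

Treating each layer as a thermal resistance in series:
R_carbon steel = L/(kA) = 0.0046/(41.2×38) = 2.938×10^-6 K/W
R_expanded polystyrene = L/(kA) = 0.03/(0.0316×38) = 0.02498 K/W
R_total = 0.02499 K/W
Q = ΔT / R_total = 21 / 0.02499

Q ≈ 840 W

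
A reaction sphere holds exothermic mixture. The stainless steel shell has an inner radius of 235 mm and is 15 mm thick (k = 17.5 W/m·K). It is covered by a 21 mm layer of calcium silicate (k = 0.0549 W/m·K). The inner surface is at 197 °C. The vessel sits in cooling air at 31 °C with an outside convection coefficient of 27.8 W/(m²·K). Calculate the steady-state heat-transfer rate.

Q ≈ 339 W

Each spherical layer contributes R = (1/r_i − 1/r_o)/(4πk):
R_stainless steel shell = (1/0.235 − 1/0.25)/(4π×17.5) = 0.001161 K/W
R_calcium silicate = (1/0.25 − 1/0.271)/(4π×0.0549) = 0.4493 K/W
R_outer film = 1/(h·4πr_o²) = 1/(27.8×4π×0.271²) = 0.03898 K/W
R_total = 0.4894 K/W
Q = ΔT/R_total = 166/0.4894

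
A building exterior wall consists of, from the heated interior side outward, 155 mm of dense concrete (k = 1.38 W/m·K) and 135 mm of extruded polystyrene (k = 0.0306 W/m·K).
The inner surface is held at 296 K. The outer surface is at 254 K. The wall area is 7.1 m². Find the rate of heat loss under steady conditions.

Thermal resistances in series:
R_dense concrete = L/(kA) = 0.155/(1.38×7.1) = 0.01582 K/W
R_extruded polystyrene = L/(kA) = 0.135/(0.0306×7.1) = 0.6214 K/W
R_total = 0.6372 K/W
Q = ΔT / R_total = 42 / 0.6372

Q ≈ 65.9 W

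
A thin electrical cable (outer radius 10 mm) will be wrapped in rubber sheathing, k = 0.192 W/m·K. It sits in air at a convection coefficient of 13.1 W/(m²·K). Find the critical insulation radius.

For a cylinder r_cr = k/h = 0.192/13.1
r_cr = 14.7 mm; since the bare radius (10 mm) is below r_cr, adding a thin layer of insulation will *increase* heat loss.

r_cr ≈ 14.7 mm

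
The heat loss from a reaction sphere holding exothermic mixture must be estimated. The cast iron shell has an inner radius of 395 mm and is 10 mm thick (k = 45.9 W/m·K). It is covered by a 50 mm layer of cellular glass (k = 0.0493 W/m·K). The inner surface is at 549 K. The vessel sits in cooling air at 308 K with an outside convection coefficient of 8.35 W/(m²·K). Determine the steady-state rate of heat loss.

Q ≈ 498 W

Spherical conduction: R = (1/r_in − 1/r_out)/(4πk) per layer; series-sum.
R_cast iron shell = (1/0.395 − 1/0.405)/(4π×45.9) = 1.084×10^-4 K/W
R_cellular glass = (1/0.405 − 1/0.455)/(4π×0.0493) = 0.438 K/W
R_outer film = 1/(h·4πr_o²) = 1/(8.35×4π×0.455²) = 0.04603 K/W
R_total = 0.4841 K/W
Q = ΔT/R_total = 241/0.4841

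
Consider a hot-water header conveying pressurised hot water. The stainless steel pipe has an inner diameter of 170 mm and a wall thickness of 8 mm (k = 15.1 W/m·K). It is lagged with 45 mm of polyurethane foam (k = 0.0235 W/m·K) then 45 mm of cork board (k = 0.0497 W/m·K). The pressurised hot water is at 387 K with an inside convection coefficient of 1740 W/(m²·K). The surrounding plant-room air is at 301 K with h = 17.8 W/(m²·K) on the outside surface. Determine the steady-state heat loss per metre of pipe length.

Cylindrical conduction, so R = ln(r₂/r₁)/(2πkL) per layer, in series:
R_inner film = 1/(h_i·2πr₁L) = 1/(1740×2π×0.085×1) = 0.001076 K/W
R_stainless steel pipe wall = ln(93/85)/(2π×15.1×1) = 9.481×10^-4 K/W
R_polyurethane foam = ln(138/93)/(2π×0.0235×1) = 2.673 K/W
R_cork board = ln(183/138)/(2π×0.0497×1) = 0.9038 K/W
R_outer film = 1/(h_o·2πr_oL) = 1/(17.8×2π×0.183×1) = 0.04886 K/W
R_total = 3.627 K/W
Q = ΔT/R_total = 86/3.627

q′ ≈ 23.7 W/m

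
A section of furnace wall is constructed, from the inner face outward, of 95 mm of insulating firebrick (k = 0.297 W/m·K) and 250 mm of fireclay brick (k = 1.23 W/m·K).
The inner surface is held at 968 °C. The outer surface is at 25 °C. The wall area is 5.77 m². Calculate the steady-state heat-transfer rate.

Model the wall as resistances in series:
R_insulating firebrick = L/(kA) = 0.095/(0.297×5.77) = 0.05544 K/W
R_fireclay brick = L/(kA) = 0.25/(1.23×5.77) = 0.03523 K/W
R_total = 0.09066 K/W
Q = ΔT / R_total = 943 / 0.09066

Q ≈ 10400 W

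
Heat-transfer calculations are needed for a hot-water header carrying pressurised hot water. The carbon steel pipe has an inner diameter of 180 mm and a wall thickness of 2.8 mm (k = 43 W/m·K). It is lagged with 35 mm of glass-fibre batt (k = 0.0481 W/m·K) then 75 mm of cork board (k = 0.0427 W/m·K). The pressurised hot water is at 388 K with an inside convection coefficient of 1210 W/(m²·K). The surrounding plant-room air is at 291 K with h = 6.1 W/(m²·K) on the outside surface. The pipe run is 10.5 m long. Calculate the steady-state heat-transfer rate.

Q ≈ 350 W

Per-layer cylindrical resistances, series-summed:
R_inner film = 1/(h_i·2πr₁L) = 1/(1210×2π×0.09×10.5) = 1.392×10^-4 K/W
R_carbon steel pipe wall = ln(92.8/90)/(2π×43×10.5) = 1.08×10^-5 K/W
R_glass-fibre batt = ln(127.8/92.8)/(2π×0.0481×10.5) = 0.1008 K/W
R_cork board = ln(202.8/127.8)/(2π×0.0427×10.5) = 0.1639 K/W
R_outer film = 1/(h_o·2πr_oL) = 1/(6.1×2π×0.2028×10.5) = 0.01225 K/W
R_total = 0.2772 K/W
Q = ΔT/R_total = 97/0.2772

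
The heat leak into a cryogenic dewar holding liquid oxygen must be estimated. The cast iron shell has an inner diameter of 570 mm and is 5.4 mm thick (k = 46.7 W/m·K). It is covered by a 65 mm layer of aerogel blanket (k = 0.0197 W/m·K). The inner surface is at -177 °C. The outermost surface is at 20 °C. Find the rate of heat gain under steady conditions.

Q ≈ 77.4 W

For a spherical shell R = (1/r₁ − 1/r₂)/(4πk); film R = 1/(h·4πr²). In series:
R_cast iron shell = (1/0.285 − 1/0.2904)/(4π×46.7) = 1.112×10^-4 K/W
R_aerogel blanket = (1/0.2904 − 1/0.3554)/(4π×0.0197) = 2.544 K/W
R_total = 2.544 K/W
Q = ΔT/R_total = 197/2.544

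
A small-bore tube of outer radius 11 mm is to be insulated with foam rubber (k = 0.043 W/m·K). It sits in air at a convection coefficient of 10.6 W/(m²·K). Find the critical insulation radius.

r_cr ≈ 4.06 mm

For a cylinder r_cr = k/h = 0.043/10.6
r_cr = 4.06 mm; since the bare radius (11 mm) is above r_cr, any added insulation will reduce heat loss.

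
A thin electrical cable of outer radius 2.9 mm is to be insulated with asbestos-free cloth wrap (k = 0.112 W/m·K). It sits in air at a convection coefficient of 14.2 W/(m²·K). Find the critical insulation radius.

For a cylinder r_cr = k/h = 0.112/14.2
r_cr = 7.89 mm; since the bare radius (2.9 mm) is below r_cr, adding a thin layer of insulation will *increase* heat loss.

r_cr ≈ 7.89 mm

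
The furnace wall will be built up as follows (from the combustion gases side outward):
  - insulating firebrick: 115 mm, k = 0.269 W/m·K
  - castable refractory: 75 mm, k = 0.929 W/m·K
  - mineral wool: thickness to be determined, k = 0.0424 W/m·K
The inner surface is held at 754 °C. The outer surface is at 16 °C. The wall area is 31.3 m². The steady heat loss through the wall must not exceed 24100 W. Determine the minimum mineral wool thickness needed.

Using the resistance-network approach (series):
R_insulating firebrick = L/(kA) = 0.115/(0.269×31.3) = 0.01366 K/W
R_castable refractory = L/(kA) = 0.075/(0.929×31.3) = 0.002579 K/W
Sum of the known resistances R_other = 0.01624 K/W
Required total resistance R_tot = ΔT/Q_allow = 738/24100 = 0.03062 K/W
R_mineral wool = R_tot − R_other = 0.01438 K/W
L = R·k·A = 0.01438×0.0424×31.3

L ≈ 19.1 mm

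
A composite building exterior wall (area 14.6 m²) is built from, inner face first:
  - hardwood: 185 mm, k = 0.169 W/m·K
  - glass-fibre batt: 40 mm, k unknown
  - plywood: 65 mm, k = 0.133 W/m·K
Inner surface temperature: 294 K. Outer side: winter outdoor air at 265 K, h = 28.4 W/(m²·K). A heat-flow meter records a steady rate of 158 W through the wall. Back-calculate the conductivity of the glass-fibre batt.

Using the resistance-network approach (series):
R_hardwood = L/(kA) = 0.185/(0.169×14.6) = 0.07498 K/W
R_plywood = L/(kA) = 0.065/(0.133×14.6) = 0.03347 K/W
R_outer film = 1/(h_o·A) = 1/(28.4×14.6) = 0.002412 K/W
Sum of known resistances R_other = 0.1109 K/W
Total R = ΔT/Q = 29/158 = 0.1835 K/W
R_glass-fibre batt = R_total − R_other = 0.07268 K/W
k = L/(R·A) = 0.04/(0.07268×14.6)

k ≈ 0.0377 W/(m·K)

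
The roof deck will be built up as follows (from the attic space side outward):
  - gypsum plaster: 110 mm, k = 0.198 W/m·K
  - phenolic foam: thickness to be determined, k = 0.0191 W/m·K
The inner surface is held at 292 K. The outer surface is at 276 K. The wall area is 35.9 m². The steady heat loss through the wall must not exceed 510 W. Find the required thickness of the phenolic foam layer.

L ≈ 10.9 mm

Series thermal resistances:
R_gypsum plaster = L/(kA) = 0.11/(0.198×35.9) = 0.01548 K/W
Sum of the known resistances R_other = 0.01548 K/W
Required total resistance R_tot = ΔT/Q_allow = 16/510 = 0.03137 K/W
R_phenolic foam = R_tot − R_other = 0.0159 K/W
L = R·k·A = 0.0159×0.0191×35.9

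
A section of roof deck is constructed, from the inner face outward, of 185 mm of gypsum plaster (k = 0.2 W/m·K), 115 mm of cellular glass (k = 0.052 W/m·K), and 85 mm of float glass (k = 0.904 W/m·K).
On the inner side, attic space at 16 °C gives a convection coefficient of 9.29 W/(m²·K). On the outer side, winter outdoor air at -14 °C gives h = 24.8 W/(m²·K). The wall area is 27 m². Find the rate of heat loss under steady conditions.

Thermal resistances in series:
R_inner film = 1/(h_i·A) = 1/(9.29×27) = 0.003987 K/W
R_gypsum plaster = L/(kA) = 0.185/(0.2×27) = 0.03426 K/W
R_cellular glass = L/(kA) = 0.115/(0.052×27) = 0.08191 K/W
R_float glass = L/(kA) = 0.085/(0.904×27) = 0.003482 K/W
R_outer film = 1/(h_o·A) = 1/(24.8×27) = 0.001493 K/W
R_total = 0.1251 K/W
Q = ΔT / R_total = 30 / 0.1251

Q ≈ 240 W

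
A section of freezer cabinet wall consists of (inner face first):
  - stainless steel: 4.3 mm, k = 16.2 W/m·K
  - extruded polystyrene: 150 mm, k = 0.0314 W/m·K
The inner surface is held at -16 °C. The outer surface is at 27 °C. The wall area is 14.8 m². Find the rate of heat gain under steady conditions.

Thermal resistances in series:
R_stainless steel = L/(kA) = 0.0043/(16.2×14.8) = 1.793×10^-5 K/W
R_extruded polystyrene = L/(kA) = 0.15/(0.0314×14.8) = 0.3228 K/W
R_total = 0.3228 K/W
Q = ΔT / R_total = 43 / 0.3228

Q ≈ 133 W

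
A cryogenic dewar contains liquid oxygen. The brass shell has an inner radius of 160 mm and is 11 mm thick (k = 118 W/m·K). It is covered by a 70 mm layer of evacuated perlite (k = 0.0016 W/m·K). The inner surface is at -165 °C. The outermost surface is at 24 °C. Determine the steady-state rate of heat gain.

Radial (spherical) resistances in series:
R_brass shell = (1/0.16 − 1/0.171)/(4π×118) = 2.711×10^-4 K/W
R_evacuated perlite = (1/0.171 − 1/0.241)/(4π×0.0016) = 84.48 K/W
R_total = 84.48 K/W
Q = ΔT/R_total = 189/84.48

Q ≈ 2.24 W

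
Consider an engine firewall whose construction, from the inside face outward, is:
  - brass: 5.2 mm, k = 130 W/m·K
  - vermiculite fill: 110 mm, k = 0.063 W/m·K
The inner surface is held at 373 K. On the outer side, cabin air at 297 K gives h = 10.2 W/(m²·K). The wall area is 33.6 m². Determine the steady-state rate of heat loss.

Using the resistance-network approach (series):
R_brass = L/(kA) = 0.0052/(130×33.6) = 1.19×10^-6 K/W
R_vermiculite fill = L/(kA) = 0.11/(0.063×33.6) = 0.05197 K/W
R_outer film = 1/(h_o·A) = 1/(10.2×33.6) = 0.002918 K/W
R_total = 0.05488 K/W
Q = ΔT / R_total = 76 / 0.05488

Q ≈ 1380 W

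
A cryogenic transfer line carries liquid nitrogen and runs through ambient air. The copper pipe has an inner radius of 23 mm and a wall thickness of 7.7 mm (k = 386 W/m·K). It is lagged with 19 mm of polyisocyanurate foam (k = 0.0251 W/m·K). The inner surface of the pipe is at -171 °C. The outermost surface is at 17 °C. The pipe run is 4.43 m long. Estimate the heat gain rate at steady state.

For a radial system each layer contributes R = ln(r_out/r_in)/(2πkL); films add R = 1/(hA).
R_copper pipe wall = ln(30.7/23)/(2π×386×4.43) = 2.688×10^-5 K/W
R_polyisocyanurate foam = ln(49.7/30.7)/(2π×0.0251×4.43) = 0.6895 K/W
R_total = 0.6896 K/W
Q = ΔT/R_total = 188/0.6896

Q ≈ 273 W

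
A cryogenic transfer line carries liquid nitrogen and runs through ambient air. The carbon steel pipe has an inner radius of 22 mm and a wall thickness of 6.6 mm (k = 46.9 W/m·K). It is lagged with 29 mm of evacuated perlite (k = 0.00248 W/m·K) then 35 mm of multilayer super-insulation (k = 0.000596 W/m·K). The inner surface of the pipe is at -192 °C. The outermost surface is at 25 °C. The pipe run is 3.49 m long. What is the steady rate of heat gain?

Q ≈ 4.41 W

Treating each annulus and film as a series resistance:
R_carbon steel pipe wall = ln(28.6/22)/(2π×46.9×3.49) = 2.551×10^-4 K/W
R_evacuated perlite = ln(57.6/28.6)/(2π×0.00248×3.49) = 12.87 K/W
R_multilayer super-insulation = ln(92.6/57.6)/(2π×0.000596×3.49) = 36.33 K/W
R_total = 49.2 K/W
Q = ΔT/R_total = 217/49.2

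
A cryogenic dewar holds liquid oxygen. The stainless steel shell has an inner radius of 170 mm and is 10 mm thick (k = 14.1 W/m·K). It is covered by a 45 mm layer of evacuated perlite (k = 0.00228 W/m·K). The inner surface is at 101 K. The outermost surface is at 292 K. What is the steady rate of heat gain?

Each spherical layer contributes R = (1/r_i − 1/r_o)/(4πk):
R_stainless steel shell = (1/0.17 − 1/0.18)/(4π×14.1) = 0.001844 K/W
R_evacuated perlite = (1/0.18 − 1/0.225)/(4π×0.00228) = 38.78 K/W
R_total = 38.78 K/W
Q = ΔT/R_total = 191/38.78

Q ≈ 4.92 W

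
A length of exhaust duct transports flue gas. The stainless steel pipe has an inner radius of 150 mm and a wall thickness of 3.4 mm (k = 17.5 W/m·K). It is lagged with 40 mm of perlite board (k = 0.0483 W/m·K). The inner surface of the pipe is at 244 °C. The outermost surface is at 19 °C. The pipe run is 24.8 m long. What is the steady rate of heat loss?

Q ≈ 7310 W

Treating each annulus and film as a series resistance:
R_stainless steel pipe wall = ln(153.4/150)/(2π×17.5×24.8) = 8.219×10^-6 K/W
R_perlite board = ln(193.4/153.4)/(2π×0.0483×24.8) = 0.03079 K/W
R_total = 0.0308 K/W
Q = ΔT/R_total = 225/0.0308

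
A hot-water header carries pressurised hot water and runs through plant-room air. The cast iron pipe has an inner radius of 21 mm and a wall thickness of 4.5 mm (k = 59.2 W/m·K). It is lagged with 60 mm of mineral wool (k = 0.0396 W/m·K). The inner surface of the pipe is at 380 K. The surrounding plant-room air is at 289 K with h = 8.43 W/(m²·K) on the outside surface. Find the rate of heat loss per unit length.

Per-layer cylindrical resistances, series-summed:
R_cast iron pipe wall = ln(25.5/21)/(2π×59.2×1) = 5.22×10^-4 K/W
R_mineral wool = ln(85.5/25.5)/(2π×0.0396×1) = 4.862 K/W
R_outer film = 1/(h_o·2πr_oL) = 1/(8.43×2π×0.0855×1) = 0.2208 K/W
R_total = 5.084 K/W
Q = ΔT/R_total = 91/5.084

q′ ≈ 17.9 W/m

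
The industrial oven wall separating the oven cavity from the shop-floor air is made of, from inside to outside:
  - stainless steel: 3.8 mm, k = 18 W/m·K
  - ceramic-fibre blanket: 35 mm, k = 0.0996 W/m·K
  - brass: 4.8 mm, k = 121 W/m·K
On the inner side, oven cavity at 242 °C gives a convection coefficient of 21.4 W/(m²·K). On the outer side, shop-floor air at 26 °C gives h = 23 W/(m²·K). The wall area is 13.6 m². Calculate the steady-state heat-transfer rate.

Thermal resistances in series:
R_inner film = 1/(h_i·A) = 1/(21.4×13.6) = 0.003436 K/W
R_stainless steel = L/(kA) = 0.0038/(18×13.6) = 1.552×10^-5 K/W
R_ceramic-fibre blanket = L/(kA) = 0.035/(0.0996×13.6) = 0.02584 K/W
R_brass = L/(kA) = 0.0048/(121×13.6) = 2.917×10^-6 K/W
R_outer film = 1/(h_o·A) = 1/(23×13.6) = 0.003197 K/W
R_total = 0.03249 K/W
Q = ΔT / R_total = 216 / 0.03249

Q ≈ 6650 W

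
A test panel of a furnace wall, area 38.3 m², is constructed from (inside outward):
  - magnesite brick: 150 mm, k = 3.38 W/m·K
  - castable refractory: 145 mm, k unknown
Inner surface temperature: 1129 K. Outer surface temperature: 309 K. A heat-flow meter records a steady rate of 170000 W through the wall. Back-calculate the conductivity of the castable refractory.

k ≈ 1.03 W/(m·K)

Thermal resistances in series:
R_magnesite brick = L/(kA) = 0.15/(3.38×38.3) = 0.001159 K/W
Sum of known resistances R_other = 0.001159 K/W
Total R = ΔT/Q = 820/170000 = 0.004824 K/W
R_castable refractory = R_total − R_other = 0.003665 K/W
k = L/(R·A) = 0.145/(0.003665×38.3)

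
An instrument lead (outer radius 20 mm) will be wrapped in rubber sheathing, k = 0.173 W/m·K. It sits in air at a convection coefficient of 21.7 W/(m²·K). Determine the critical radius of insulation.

r_cr ≈ 7.97 mm

For a cylinder r_cr = k/h = 0.173/21.7
r_cr = 7.97 mm; since the bare radius (20 mm) is above r_cr, any added insulation will reduce heat loss.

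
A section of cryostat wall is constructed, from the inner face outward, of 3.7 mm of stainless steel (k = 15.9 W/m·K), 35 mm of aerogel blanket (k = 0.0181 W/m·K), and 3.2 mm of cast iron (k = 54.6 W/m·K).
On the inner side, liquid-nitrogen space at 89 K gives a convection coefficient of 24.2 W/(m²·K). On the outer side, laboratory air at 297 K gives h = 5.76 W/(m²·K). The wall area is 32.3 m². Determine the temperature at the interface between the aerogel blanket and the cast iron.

T ≈ 280 K

Model the wall as resistances in series:
R_inner film = 1/(h_i·A) = 1/(24.2×32.3) = 0.001279 K/W
R_stainless steel = L/(kA) = 0.0037/(15.9×32.3) = 7.204×10^-6 K/W
R_aerogel blanket = L/(kA) = 0.035/(0.0181×32.3) = 0.05987 K/W
R_cast iron = L/(kA) = 0.0032/(54.6×32.3) = 1.814×10^-6 K/W
R_outer film = 1/(h_o·A) = 1/(5.76×32.3) = 0.005375 K/W
R_total = 0.06653 K/W;  Q = ΔT/R_total = 208/0.06653 = 3126 W
T_interface = T_inner + Q·ΣR(inner→interface) = 89 + 3130×0.06115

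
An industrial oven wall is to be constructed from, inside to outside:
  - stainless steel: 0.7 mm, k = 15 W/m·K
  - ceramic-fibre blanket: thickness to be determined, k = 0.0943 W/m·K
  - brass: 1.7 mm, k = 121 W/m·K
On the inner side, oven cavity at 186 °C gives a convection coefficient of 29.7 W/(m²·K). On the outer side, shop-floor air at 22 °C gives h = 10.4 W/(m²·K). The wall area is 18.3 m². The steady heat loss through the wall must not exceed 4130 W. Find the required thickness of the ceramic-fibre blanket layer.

Model the wall as resistances in series:
R_inner film = 1/(h_i·A) = 1/(29.7×18.3) = 0.00184 K/W
R_stainless steel = L/(kA) = 0.0007/(15×18.3) = 2.55×10^-6 K/W
R_brass = L/(kA) = 0.0017/(121×18.3) = 7.677×10^-7 K/W
R_outer film = 1/(h_o·A) = 1/(10.4×18.3) = 0.005254 K/W
Sum of the known resistances R_other = 0.007098 K/W
Required total resistance R_tot = ΔT/Q_allow = 164/4130 = 0.03971 K/W
R_ceramic-fibre blanket = R_tot − R_other = 0.03261 K/W
L = R·k·A = 0.03261×0.0943×18.3

L ≈ 56.3 mm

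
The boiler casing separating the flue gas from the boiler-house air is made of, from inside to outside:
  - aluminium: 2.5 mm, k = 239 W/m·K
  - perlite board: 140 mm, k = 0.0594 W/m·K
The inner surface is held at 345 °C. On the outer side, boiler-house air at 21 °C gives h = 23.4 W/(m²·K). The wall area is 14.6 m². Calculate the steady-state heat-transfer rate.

Treating each layer as a thermal resistance in series:
R_aluminium = L/(kA) = 0.0025/(239×14.6) = 7.165×10^-7 K/W
R_perlite board = L/(kA) = 0.14/(0.0594×14.6) = 0.1614 K/W
R_outer film = 1/(h_o·A) = 1/(23.4×14.6) = 0.002927 K/W
R_total = 0.1644 K/W
Q = ΔT / R_total = 324 / 0.1644

Q ≈ 1970 W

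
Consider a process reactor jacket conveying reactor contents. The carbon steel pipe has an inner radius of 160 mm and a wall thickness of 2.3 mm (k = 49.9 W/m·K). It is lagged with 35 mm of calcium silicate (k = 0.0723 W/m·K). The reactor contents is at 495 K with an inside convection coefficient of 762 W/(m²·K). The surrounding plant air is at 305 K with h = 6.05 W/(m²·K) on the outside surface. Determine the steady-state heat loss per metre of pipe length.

q′ ≈ 337 W/m

Cylindrical conduction, so R = ln(r₂/r₁)/(2πkL) per layer, in series:
R_inner film = 1/(h_i·2πr₁L) = 1/(762×2π×0.16×1) = 0.001305 K/W
R_carbon steel pipe wall = ln(162.3/160)/(2π×49.9×1) = 4.552×10^-5 K/W
R_calcium silicate = ln(197.3/162.3)/(2π×0.0723×1) = 0.4299 K/W
R_outer film = 1/(h_o·2πr_oL) = 1/(6.05×2π×0.1973×1) = 0.1333 K/W
R_total = 0.5646 K/W
Q = ΔT/R_total = 190/0.5646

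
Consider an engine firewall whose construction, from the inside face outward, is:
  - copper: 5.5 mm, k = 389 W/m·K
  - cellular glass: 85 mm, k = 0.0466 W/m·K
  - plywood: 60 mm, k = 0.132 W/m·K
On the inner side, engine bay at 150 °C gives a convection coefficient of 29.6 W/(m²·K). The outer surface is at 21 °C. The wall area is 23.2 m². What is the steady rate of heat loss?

Q ≈ 1290 W

Treating each layer as a thermal resistance in series:
R_inner film = 1/(h_i·A) = 1/(29.6×23.2) = 0.001456 K/W
R_copper = L/(kA) = 0.0055/(389×23.2) = 6.094×10^-7 K/W
R_cellular glass = L/(kA) = 0.085/(0.0466×23.2) = 0.07862 K/W
R_plywood = L/(kA) = 0.06/(0.132×23.2) = 0.01959 K/W
R_total = 0.09967 K/W
Q = ΔT / R_total = 129 / 0.09967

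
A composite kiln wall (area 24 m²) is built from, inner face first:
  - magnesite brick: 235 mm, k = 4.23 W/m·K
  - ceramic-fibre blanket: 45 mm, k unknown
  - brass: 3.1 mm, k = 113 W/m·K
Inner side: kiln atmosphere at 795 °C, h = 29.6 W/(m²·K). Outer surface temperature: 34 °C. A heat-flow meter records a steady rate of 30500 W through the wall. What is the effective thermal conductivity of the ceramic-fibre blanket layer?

k ≈ 0.0883 W/(m·K)

Series thermal resistances:
R_inner film = 1/(h_i·A) = 1/(29.6×24) = 0.001408 K/W
R_magnesite brick = L/(kA) = 0.235/(4.23×24) = 0.002315 K/W
R_brass = L/(kA) = 0.0031/(113×24) = 1.143×10^-6 K/W
Sum of known resistances R_other = 0.003724 K/W
Total R = ΔT/Q = 761/30500 = 0.02495 K/W
R_ceramic-fibre blanket = R_total − R_other = 0.02123 K/W
k = L/(R·A) = 0.045/(0.02123×24)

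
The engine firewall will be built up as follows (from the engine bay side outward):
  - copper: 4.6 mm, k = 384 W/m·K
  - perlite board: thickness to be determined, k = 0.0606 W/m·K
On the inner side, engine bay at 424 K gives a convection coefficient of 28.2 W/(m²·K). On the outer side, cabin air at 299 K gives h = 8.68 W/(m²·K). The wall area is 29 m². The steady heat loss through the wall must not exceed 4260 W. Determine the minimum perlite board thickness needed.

Using the resistance-network approach (series):
R_inner film = 1/(h_i·A) = 1/(28.2×29) = 0.001223 K/W
R_copper = L/(kA) = 0.0046/(384×29) = 4.131×10^-7 K/W
R_outer film = 1/(h_o·A) = 1/(8.68×29) = 0.003973 K/W
Sum of the known resistances R_other = 0.005196 K/W
Required total resistance R_tot = ΔT/Q_allow = 125/4260 = 0.02934 K/W
R_perlite board = R_tot − R_other = 0.02415 K/W
L = R·k·A = 0.02415×0.0606×29

L ≈ 42.4 mm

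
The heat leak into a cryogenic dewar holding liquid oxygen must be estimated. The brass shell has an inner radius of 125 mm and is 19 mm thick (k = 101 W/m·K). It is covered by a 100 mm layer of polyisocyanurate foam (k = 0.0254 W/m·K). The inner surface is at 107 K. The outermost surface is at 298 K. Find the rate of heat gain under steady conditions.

Each spherical layer contributes R = (1/r_i − 1/r_o)/(4πk):
R_brass shell = (1/0.125 − 1/0.144)/(4π×101) = 8.317×10^-4 K/W
R_polyisocyanurate foam = (1/0.144 − 1/0.244)/(4π×0.0254) = 8.917 K/W
R_total = 8.918 K/W
Q = ΔT/R_total = 191/8.918

Q ≈ 21.4 W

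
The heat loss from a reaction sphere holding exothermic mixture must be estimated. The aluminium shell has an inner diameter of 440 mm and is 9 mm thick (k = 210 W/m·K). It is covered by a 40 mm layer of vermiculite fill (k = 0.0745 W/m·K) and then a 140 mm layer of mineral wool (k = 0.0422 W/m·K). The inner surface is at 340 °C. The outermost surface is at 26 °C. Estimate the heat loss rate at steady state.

Spherical conduction: R = (1/r_in − 1/r_out)/(4πk) per layer; series-sum.
R_aluminium shell = (1/0.22 − 1/0.229)/(4π×210) = 6.769×10^-5 K/W
R_vermiculite fill = (1/0.229 − 1/0.269)/(4π×0.0745) = 0.6936 K/W
R_mineral wool = (1/0.269 − 1/0.409)/(4π×0.0422) = 2.4 K/W
R_total = 3.093 K/W
Q = ΔT/R_total = 314/3.093

Q ≈ 102 W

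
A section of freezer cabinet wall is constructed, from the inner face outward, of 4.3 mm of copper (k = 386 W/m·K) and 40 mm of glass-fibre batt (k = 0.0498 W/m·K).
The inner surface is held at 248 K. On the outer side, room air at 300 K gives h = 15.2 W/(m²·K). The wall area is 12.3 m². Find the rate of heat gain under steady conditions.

Q ≈ 736 W

Treating each layer as a thermal resistance in series:
R_copper = L/(kA) = 0.0043/(386×12.3) = 9.057×10^-7 K/W
R_glass-fibre batt = L/(kA) = 0.04/(0.0498×12.3) = 0.0653 K/W
R_outer film = 1/(h_o·A) = 1/(15.2×12.3) = 0.005349 K/W
R_total = 0.07065 K/W
Q = ΔT / R_total = 52 / 0.07065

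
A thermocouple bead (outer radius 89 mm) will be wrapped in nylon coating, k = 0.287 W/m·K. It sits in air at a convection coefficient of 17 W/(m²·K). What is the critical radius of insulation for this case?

For a sphere r_cr = 2k/h = 2×0.287/17
r_cr = 33.8 mm; since the bare radius (89 mm) is above r_cr, any added insulation will reduce heat loss.

r_cr ≈ 33.8 mm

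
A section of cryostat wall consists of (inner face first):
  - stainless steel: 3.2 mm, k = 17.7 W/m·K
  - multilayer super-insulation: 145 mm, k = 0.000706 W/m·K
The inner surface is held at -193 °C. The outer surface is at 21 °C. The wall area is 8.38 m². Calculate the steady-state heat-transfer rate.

Q ≈ 8.73 W

Using the resistance-network approach (series):
R_stainless steel = L/(kA) = 0.0032/(17.7×8.38) = 2.157×10^-5 K/W
R_multilayer super-insulation = L/(kA) = 0.145/(0.000706×8.38) = 24.51 K/W
R_total = 24.51 K/W
Q = ΔT / R_total = 214 / 24.51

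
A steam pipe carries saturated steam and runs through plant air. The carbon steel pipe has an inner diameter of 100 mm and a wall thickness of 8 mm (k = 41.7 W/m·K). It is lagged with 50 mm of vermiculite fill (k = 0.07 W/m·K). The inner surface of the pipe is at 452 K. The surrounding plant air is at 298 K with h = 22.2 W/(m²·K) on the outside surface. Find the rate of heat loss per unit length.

q′ ≈ 104 W/m

Cylindrical conduction, so R = ln(r₂/r₁)/(2πkL) per layer, in series:
R_carbon steel pipe wall = ln(58/50)/(2π×41.7×1) = 5.665×10^-4 K/W
R_vermiculite fill = ln(108/58)/(2π×0.07×1) = 1.413 K/W
R_outer film = 1/(h_o·2πr_oL) = 1/(22.2×2π×0.108×1) = 0.06638 K/W
R_total = 1.48 K/W
Q = ΔT/R_total = 154/1.48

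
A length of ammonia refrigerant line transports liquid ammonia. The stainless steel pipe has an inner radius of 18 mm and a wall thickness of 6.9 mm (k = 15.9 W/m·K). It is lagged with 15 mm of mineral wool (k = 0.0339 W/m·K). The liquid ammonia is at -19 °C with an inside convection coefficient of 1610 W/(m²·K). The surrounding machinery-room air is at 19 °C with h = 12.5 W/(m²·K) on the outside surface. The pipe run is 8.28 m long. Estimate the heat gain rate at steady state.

Q ≈ 124 W

Radial resistances (cylindrical: R_cond = ln(r_o/r_i)/(2πkL), R_conv = 1/(h·2πrL)):
R_inner film = 1/(h_i·2πr₁L) = 1/(1610×2π×0.018×8.28) = 6.633×10^-4 K/W
R_stainless steel pipe wall = ln(24.9/18)/(2π×15.9×8.28) = 3.923×10^-4 K/W
R_mineral wool = ln(39.9/24.9)/(2π×0.0339×8.28) = 0.2673 K/W
R_outer film = 1/(h_o·2πr_oL) = 1/(12.5×2π×0.0399×8.28) = 0.03854 K/W
R_total = 0.3069 K/W
Q = ΔT/R_total = 38/0.3069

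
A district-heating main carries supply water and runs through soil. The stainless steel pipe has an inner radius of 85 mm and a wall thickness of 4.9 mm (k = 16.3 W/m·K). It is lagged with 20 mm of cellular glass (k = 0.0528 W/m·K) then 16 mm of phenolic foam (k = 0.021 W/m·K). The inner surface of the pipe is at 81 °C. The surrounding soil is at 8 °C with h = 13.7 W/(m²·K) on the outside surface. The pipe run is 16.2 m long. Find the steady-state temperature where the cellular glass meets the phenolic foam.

Radial resistances (cylindrical: R_cond = ln(r_o/r_i)/(2πkL), R_conv = 1/(h·2πrL)):
R_stainless steel pipe wall = ln(89.9/85)/(2π×16.3×16.2) = 3.378×10^-5 K/W
R_cellular glass = ln(109.9/89.9)/(2π×0.0528×16.2) = 0.03738 K/W
R_phenolic foam = ln(125.9/109.9)/(2π×0.021×16.2) = 0.06359 K/W
R_outer film = 1/(h_o·2πr_oL) = 1/(13.7×2π×0.1259×16.2) = 0.005696 K/W
R_total = 0.1067 K/W
Q = ΔT/R_total = 73/0.1067
Q = 684 W
T_interface = T_inner − Q·ΣR(inner→interface) = 81 − 684×0.03741

T ≈ 55.4 °C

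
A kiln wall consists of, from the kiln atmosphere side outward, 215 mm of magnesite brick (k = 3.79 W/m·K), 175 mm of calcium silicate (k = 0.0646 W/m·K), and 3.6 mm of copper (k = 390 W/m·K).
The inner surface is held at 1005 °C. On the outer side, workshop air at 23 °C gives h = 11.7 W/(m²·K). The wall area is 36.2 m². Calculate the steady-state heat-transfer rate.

Q ≈ 12500 W

Using the resistance-network approach (series):
R_magnesite brick = L/(kA) = 0.215/(3.79×36.2) = 0.001567 K/W
R_calcium silicate = L/(kA) = 0.175/(0.0646×36.2) = 0.07483 K/W
R_copper = L/(kA) = 0.0036/(390×36.2) = 2.55×10^-7 K/W
R_outer film = 1/(h_o·A) = 1/(11.7×36.2) = 0.002361 K/W
R_total = 0.07876 K/W
Q = ΔT / R_total = 982 / 0.07876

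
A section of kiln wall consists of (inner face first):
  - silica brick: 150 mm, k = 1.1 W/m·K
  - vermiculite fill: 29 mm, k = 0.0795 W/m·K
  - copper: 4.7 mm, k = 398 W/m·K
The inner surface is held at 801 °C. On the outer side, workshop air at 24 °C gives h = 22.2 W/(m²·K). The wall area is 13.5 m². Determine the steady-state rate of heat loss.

Q ≈ 19200 W

Series thermal resistances:
R_silica brick = L/(kA) = 0.15/(1.1×13.5) = 0.0101 K/W
R_vermiculite fill = L/(kA) = 0.029/(0.0795×13.5) = 0.02702 K/W
R_copper = L/(kA) = 0.0047/(398×13.5) = 8.747×10^-7 K/W
R_outer film = 1/(h_o·A) = 1/(22.2×13.5) = 0.003337 K/W
R_total = 0.04046 K/W
Q = ΔT / R_total = 777 / 0.04046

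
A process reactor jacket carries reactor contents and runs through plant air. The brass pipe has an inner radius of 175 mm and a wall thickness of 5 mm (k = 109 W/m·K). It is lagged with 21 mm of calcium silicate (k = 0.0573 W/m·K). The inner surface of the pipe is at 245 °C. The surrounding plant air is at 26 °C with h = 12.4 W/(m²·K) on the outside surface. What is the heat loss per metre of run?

For a radial system each layer contributes R = ln(r_out/r_in)/(2πkL); films add R = 1/(hA).
R_brass pipe wall = ln(180/175)/(2π×109×1) = 4.113×10^-5 K/W
R_calcium silicate = ln(201/180)/(2π×0.0573×1) = 0.3065 K/W
R_outer film = 1/(h_o·2πr_oL) = 1/(12.4×2π×0.201×1) = 0.06386 K/W
R_total = 0.3704 K/W
Q = ΔT/R_total = 219/0.3704

q′ ≈ 591 W/m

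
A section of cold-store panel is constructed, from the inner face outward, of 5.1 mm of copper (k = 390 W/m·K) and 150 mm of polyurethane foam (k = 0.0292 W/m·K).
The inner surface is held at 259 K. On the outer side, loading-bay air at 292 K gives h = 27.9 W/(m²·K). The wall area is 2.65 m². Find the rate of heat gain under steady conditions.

Thermal resistances in series:
R_copper = L/(kA) = 0.0051/(390×2.65) = 4.935×10^-6 K/W
R_polyurethane foam = L/(kA) = 0.15/(0.0292×2.65) = 1.938 K/W
R_outer film = 1/(h_o·A) = 1/(27.9×2.65) = 0.01353 K/W
R_total = 1.952 K/W
Q = ΔT / R_total = 33 / 1.952

Q ≈ 16.9 W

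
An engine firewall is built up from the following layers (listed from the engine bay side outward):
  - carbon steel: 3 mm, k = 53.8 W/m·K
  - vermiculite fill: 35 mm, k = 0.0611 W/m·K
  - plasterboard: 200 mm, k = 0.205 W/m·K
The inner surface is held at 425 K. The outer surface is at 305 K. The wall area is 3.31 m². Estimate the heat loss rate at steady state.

Model the wall as resistances in series:
R_carbon steel = L/(kA) = 0.003/(53.8×3.31) = 1.685×10^-5 K/W
R_vermiculite fill = L/(kA) = 0.035/(0.0611×3.31) = 0.1731 K/W
R_plasterboard = L/(kA) = 0.2/(0.205×3.31) = 0.2947 K/W
R_total = 0.4678 K/W
Q = ΔT / R_total = 120 / 0.4678

Q ≈ 257 W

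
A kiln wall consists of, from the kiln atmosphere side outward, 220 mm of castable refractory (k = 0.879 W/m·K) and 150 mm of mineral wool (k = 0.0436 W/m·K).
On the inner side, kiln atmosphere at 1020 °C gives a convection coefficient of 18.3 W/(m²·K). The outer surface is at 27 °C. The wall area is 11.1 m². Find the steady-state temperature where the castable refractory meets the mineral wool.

Thermal resistances in series:
R_inner film = 1/(h_i·A) = 1/(18.3×11.1) = 0.004923 K/W
R_castable refractory = L/(kA) = 0.22/(0.879×11.1) = 0.02255 K/W
R_mineral wool = L/(kA) = 0.15/(0.0436×11.1) = 0.3099 K/W
R_total = 0.3374 K/W;  Q = ΔT/R_total = 993/0.3374 = 2943 W
T_interface = T_inner − Q·ΣR(inner→interface) = 1020 − 2940×0.02747

T ≈ 939 °C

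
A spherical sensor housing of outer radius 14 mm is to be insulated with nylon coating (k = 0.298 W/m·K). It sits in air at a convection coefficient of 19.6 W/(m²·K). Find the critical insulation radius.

r_cr ≈ 30.4 mm

For a sphere r_cr = 2k/h = 2×0.298/19.6
r_cr = 30.4 mm; since the bare radius (14 mm) is below r_cr, adding a thin layer of insulation will *increase* heat loss.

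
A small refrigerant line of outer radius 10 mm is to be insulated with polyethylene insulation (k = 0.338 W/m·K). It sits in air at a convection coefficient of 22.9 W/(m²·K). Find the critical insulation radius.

For a cylinder r_cr = k/h = 0.338/22.9
r_cr = 14.8 mm; since the bare radius (10 mm) is below r_cr, adding a thin layer of insulation will *increase* heat loss.

r_cr ≈ 14.8 mm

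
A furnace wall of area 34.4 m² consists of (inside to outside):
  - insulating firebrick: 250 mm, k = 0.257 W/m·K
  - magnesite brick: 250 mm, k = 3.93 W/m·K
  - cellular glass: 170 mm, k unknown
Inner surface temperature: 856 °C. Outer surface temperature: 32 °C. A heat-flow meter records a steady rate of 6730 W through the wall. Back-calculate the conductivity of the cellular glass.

Treating each layer as a thermal resistance in series:
R_insulating firebrick = L/(kA) = 0.25/(0.257×34.4) = 0.02828 K/W
R_magnesite brick = L/(kA) = 0.25/(3.93×34.4) = 0.001849 K/W
Sum of known resistances R_other = 0.03013 K/W
Total R = ΔT/Q = 824/6730 = 0.1224 K/W
R_cellular glass = R_total − R_other = 0.09231 K/W
k = L/(R·A) = 0.17/(0.09231×34.4)

k ≈ 0.0535 W/(m·K)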